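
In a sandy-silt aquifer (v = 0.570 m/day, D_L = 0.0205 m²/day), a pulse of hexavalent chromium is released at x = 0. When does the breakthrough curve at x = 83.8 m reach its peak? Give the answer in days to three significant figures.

For the 1D instantaneous-source solution, setting ∂C/∂t = 0 at fixed x gives v²t² + 2Dt − x² = 0, so t = (√(D² + v²x²) − D)/v².
√(D² + v²x²) = √(0.0205² + 0.570² × 83.8²) = 47.77; v² = 0.3249.
t = (47.77 − 0.0205)/0.3249 = 147 days (vs. the pure-advection estimate x/v = 147 d).

147 days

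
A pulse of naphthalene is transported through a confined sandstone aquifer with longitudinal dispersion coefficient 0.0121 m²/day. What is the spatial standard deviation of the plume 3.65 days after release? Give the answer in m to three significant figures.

Dispersive spreading gives a Gaussian with σ² = 2Dt; advection only shifts the center.
σ = √(2 × 0.0121 × 3.65) = 0.297 m.

0.297 m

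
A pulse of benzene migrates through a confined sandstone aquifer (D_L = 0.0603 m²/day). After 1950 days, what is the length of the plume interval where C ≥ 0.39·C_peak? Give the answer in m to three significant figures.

The plume is Gaussian with σ = √(2Dt) = √(2 × 0.0603 × 1950) = 15.34 m.
C/C_peak = exp(−Δx²/(2σ²)) = 0.39 ⇒ Δx = σ·√(−2 ln 0.39) = 15.34 × 1.372 = 21.05 m.
Width = 2Δx = 42.1 m.

42.1 m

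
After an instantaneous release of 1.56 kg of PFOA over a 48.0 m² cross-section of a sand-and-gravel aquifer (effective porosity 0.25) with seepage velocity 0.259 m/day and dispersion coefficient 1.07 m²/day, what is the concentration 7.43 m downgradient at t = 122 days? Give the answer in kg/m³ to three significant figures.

For an instantaneous plane source, C(x,t) = M/(n_e·A·√(4πDt)) · exp(−(x−vt)²/(4Dt)), with n_e·A the pore (flow) area.
Plume center vt = 0.259 × 122 = 31.598 m, so the well at 7.43 m is 24.168 m upgradient of the peak.
√(4πDt) = 40.50 m, giving peak height M/(n_e·A·√(4πDt)) = 1.56/(0.25 × 48.0 × 40.50) = 0.003210 kg/m³.
(x−vt)²/(4Dt) = (-24.168)²/(4 × 1.07 × 122) = 1.119; exp(−1.119) = 0.3266.
C = 0.003210 × 0.3266 = 0.00105 kg/m³.

0.00105 kg/m³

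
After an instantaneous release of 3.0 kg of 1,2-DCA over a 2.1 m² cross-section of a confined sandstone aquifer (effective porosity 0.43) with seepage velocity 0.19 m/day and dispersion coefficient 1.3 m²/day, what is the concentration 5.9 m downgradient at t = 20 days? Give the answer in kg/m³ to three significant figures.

0.176 kg/m³

For an instantaneous plane source, C(x,t) = M/(n_e·A·√(4πDt)) · exp(−(x−vt)²/(4Dt)), with n_e·A the pore (flow) area.
Plume center vt = 0.19 × 20 = 3.8 m, so the well at 5.9 m is 2.1 m downgradient of the peak.
√(4πDt) = 18.08 m, giving peak height M/(n_e·A·√(4πDt)) = 3.0/(0.43 × 2.1 × 18.08) = 0.1838 kg/m³.
(x−vt)²/(4Dt) = (2.1)²/(4 × 1.3 × 20) = 0.04240; exp(−0.04240) = 0.9585.
C = 0.1838 × 0.9585 = 0.176 kg/m³.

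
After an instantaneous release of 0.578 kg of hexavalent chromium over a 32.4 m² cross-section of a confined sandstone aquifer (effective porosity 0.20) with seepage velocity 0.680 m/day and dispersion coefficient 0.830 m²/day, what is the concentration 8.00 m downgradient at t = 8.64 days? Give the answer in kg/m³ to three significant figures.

0.00803 kg/m³

For an instantaneous plane source, C(x,t) = M/(n_e·A·√(4πDt)) · exp(−(x−vt)²/(4Dt)), with n_e·A the pore (flow) area.
Plume center vt = 0.680 × 8.64 = 5.8752 m, so the well at 8.00 m is 2.1248 m downgradient of the peak.
√(4πDt) = 9.493 m, giving peak height M/(n_e·A·√(4πDt)) = 0.578/(0.20 × 32.4 × 9.493) = 0.009396 kg/m³.
(x−vt)²/(4Dt) = (2.1248)²/(4 × 0.830 × 8.64) = 0.1574; exp(−0.1574) = 0.8544.
C = 0.009396 × 0.8544 = 0.00803 kg/m³.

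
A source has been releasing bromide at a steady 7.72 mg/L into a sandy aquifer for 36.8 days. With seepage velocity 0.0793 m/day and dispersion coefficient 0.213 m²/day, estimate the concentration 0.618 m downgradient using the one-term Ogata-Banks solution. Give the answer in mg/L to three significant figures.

For a continuous step input, C/C₀ ≈ ½·erfc((x−vt)/(2√(Dt))).
vt = 0.0793 × 36.8 = 2.91824 m and 2√(Dt) = 2√(0.213 × 36.8) = 5.599 m.
Argument (x−vt)/(2√(Dt)) = (0.618 − 2.91824)/5.599 = -0.4108; ½·erfc(-0.4108) = 0.7194.
C = 7.72 × 0.7194 = 5.55 mg/L.

5.55 mg/L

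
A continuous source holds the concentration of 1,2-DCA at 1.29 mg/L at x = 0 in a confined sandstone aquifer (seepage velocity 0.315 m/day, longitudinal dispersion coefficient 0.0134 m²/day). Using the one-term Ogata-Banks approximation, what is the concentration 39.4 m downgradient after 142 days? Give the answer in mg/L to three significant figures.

1.29 mg/L

For a continuous step input, C/C₀ ≈ ½·erfc((x−vt)/(2√(Dt))).
vt = 0.315 × 142 = 44.73 m and 2√(Dt) = 2√(0.0134 × 142) = 2.759 m.
Argument (x−vt)/(2√(Dt)) = (39.4 − 44.73)/2.759 = -1.932; ½·erfc(-1.932) = 0.9969.
C = 1.29 × 0.9969 = 1.29 mg/L.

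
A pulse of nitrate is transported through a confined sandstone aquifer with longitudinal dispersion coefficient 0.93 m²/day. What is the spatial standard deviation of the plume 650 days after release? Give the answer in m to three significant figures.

34.8 m

Dispersive spreading gives a Gaussian with σ² = 2Dt; advection only shifts the center.
σ = √(2 × 0.93 × 650) = 34.8 m.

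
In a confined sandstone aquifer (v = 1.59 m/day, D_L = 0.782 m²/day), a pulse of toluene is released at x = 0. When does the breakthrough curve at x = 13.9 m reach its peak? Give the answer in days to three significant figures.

For the 1D instantaneous-source solution, setting ∂C/∂t = 0 at fixed x gives v²t² + 2Dt − x² = 0, so t = (√(D² + v²x²) − D)/v².
√(D² + v²x²) = √(0.782² + 1.59² × 13.9²) = 22.11; v² = 2.5281.
t = (22.11 − 0.782)/2.5281 = 8.44 days (vs. the pure-advection estimate x/v = 8.74 d).

8.44 days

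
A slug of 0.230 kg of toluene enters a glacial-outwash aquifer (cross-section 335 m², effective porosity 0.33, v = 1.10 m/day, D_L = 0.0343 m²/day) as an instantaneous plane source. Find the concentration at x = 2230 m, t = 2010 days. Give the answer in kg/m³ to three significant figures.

For an instantaneous plane source, C(x,t) = M/(n_e·A·√(4πDt)) · exp(−(x−vt)²/(4Dt)), with n_e·A the pore (flow) area.
Plume center vt = 1.10 × 2010 = 2211 m, so the well at 2230 m is 19 m downgradient of the peak.
√(4πDt) = 29.43 m, giving peak height M/(n_e·A·√(4πDt)) = 0.230/(0.33 × 335 × 29.43) = 7.069e-05 kg/m³.
(x−vt)²/(4Dt) = (19)²/(4 × 0.0343 × 2010) = 1.309; exp(−1.309) = 0.2701.
C = 7.069e-05 × 0.2701 = 1.91e-05 kg/m³.

1.91e-05 kg/m³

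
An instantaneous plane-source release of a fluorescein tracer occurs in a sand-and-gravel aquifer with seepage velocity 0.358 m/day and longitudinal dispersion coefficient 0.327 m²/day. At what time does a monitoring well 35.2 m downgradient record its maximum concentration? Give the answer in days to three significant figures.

95.8 days

For the 1D instantaneous-source solution, setting ∂C/∂t = 0 at fixed x gives v²t² + 2Dt − x² = 0, so t = (√(D² + v²x²) − D)/v².
√(D² + v²x²) = √(0.327² + 0.358² × 35.2²) = 12.61; v² = 0.128164.
t = (12.61 − 0.327)/0.128164 = 95.8 days (vs. the pure-advection estimate x/v = 98.3 d).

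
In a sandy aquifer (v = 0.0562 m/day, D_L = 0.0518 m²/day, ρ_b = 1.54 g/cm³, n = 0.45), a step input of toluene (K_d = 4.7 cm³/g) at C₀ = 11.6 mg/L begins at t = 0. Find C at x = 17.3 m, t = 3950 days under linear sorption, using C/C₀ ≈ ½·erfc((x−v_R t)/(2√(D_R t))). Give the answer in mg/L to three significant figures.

Retardation factor R = 1 + ρ_b·K_d/n = 1 + 1.54 × 4.7/0.45 = 17.08.
Sorption retards both mechanisms: v_R = v/R = 0.003290 m/day, D_R = D/R = 0.003033 m²/day.
v_R·t = 0.003290 × 3950 = 12.9955 m; 2√(D_R t) = 6.923 m; argument = (17.3 − 12.9955)/6.923 = 0.6218.
C = C₀ × ½·erfc(0.6218) = 11.6 × 0.1896 = 2.20 mg/L.

2.20 mg/L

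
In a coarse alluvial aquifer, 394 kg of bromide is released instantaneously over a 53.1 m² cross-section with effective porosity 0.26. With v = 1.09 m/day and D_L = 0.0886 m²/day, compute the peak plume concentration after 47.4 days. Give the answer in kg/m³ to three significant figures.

3.93 kg/m³

The peak of an instantaneous 1D plume sits at x = vt; there the Gaussian factor is 1 and C_max = M/(n_e·A·√(4πDt)), where n_e·A is the pore area the mass is dissolved in.
√(4πDt) = √(4π × 0.0886 × 47.4) = 7.265 m, so C_max = 394/(0.26 × 53.1 × 7.265) = 3.93 kg/m³.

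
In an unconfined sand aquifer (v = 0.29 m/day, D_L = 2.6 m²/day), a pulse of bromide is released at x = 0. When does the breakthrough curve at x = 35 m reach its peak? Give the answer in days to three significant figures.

93.7 days

For the 1D instantaneous-source solution, setting ∂C/∂t = 0 at fixed x gives v²t² + 2Dt − x² = 0, so t = (√(D² + v²x²) − D)/v².
√(D² + v²x²) = √(2.6² + 0.29² × 35²) = 10.48; v² = 0.0841.
t = (10.48 − 2.6)/0.0841 = 93.7 days (vs. the pure-advection estimate x/v = 121 d).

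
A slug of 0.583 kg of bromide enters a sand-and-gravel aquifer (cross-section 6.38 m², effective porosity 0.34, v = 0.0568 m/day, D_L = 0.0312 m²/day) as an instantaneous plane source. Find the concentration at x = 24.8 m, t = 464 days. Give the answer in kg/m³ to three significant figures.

For an instantaneous plane source, C(x,t) = M/(n_e·A·√(4πDt)) · exp(−(x−vt)²/(4Dt)), with n_e·A the pore (flow) area.
Plume center vt = 0.0568 × 464 = 26.3552 m, so the well at 24.8 m is 1.5552 m upgradient of the peak.
√(4πDt) = 13.49 m, giving peak height M/(n_e·A·√(4πDt)) = 0.583/(0.34 × 6.38 × 13.49) = 0.01992 kg/m³.
(x−vt)²/(4Dt) = (-1.5552)²/(4 × 0.0312 × 464) = 0.04177; exp(−0.04177) = 0.9591.
C = 0.01992 × 0.9591 = 0.0191 kg/m³.

0.0191 kg/m³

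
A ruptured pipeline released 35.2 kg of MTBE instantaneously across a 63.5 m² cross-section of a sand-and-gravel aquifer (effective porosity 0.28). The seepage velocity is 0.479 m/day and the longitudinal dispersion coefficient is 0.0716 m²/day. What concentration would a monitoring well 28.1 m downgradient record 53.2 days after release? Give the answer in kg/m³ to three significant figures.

0.183 kg/m³

For an instantaneous plane source, C(x,t) = M/(n_e·A·√(4πDt)) · exp(−(x−vt)²/(4Dt)), with n_e·A the pore (flow) area.
Plume center vt = 0.479 × 53.2 = 25.4828 m, so the well at 28.1 m is 2.6172 m downgradient of the peak.
√(4πDt) = 6.919 m, giving peak height M/(n_e·A·√(4πDt)) = 35.2/(0.28 × 63.5 × 6.919) = 0.2861 kg/m³.
(x−vt)²/(4Dt) = (2.6172)²/(4 × 0.0716 × 53.2) = 0.4496; exp(−0.4496) = 0.6379.
C = 0.2861 × 0.6379 = 0.183 kg/m³.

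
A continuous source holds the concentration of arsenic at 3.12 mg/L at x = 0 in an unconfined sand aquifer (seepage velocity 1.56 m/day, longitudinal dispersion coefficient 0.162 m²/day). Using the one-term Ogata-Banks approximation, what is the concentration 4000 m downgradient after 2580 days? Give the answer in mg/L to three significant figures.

For a continuous step input, C/C₀ ≈ ½·erfc((x−vt)/(2√(Dt))).
vt = 1.56 × 2580 = 4024.8 m and 2√(Dt) = 2√(0.162 × 2580) = 40.89 m.
Argument (x−vt)/(2√(Dt)) = (4000 − 4024.8)/40.89 = -0.6065; ½·erfc(-0.6065) = 0.8045.
C = 3.12 × 0.8045 = 2.51 mg/L.

2.51 mg/L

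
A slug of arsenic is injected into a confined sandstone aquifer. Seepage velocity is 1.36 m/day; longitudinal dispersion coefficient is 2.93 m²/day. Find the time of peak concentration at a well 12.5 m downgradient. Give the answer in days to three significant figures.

7.74 days

For the 1D instantaneous-source solution, setting ∂C/∂t = 0 at fixed x gives v²t² + 2Dt − x² = 0, so t = (√(D² + v²x²) − D)/v².
√(D² + v²x²) = √(2.93² + 1.36² × 12.5²) = 17.25; v² = 1.8496.
t = (17.25 − 2.93)/1.8496 = 7.74 days (vs. the pure-advection estimate x/v = 9.19 d).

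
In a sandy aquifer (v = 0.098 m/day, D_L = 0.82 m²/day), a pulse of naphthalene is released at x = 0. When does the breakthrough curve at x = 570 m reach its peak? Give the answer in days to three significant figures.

For the 1D instantaneous-source solution, setting ∂C/∂t = 0 at fixed x gives v²t² + 2Dt − x² = 0, so t = (√(D² + v²x²) − D)/v².
√(D² + v²x²) = √(0.82² + 0.098² × 570²) = 55.87; v² = 0.009604.
t = (55.87 − 0.82)/0.009604 = 5730 days (vs. the pure-advection estimate x/v = 5820 d).

5730 days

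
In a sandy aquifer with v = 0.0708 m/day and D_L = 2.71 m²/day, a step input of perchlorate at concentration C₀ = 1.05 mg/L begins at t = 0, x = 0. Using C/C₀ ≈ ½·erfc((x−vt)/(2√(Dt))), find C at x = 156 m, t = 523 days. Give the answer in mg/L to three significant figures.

0.0134 mg/L

For a continuous step input, C/C₀ ≈ ½·erfc((x−vt)/(2√(Dt))).
vt = 0.0708 × 523 = 37.0284 m and 2√(Dt) = 2√(2.71 × 523) = 75.29 m.
Argument (x−vt)/(2√(Dt)) = (156 − 37.0284)/75.29 = 1.580; ½·erfc(1.580) = 0.01273.
C = 1.05 × 0.01273 = 0.0134 mg/L.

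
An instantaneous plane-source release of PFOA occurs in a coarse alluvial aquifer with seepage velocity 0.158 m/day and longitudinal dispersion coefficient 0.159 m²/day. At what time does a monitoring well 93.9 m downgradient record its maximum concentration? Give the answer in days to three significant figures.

For the 1D instantaneous-source solution, setting ∂C/∂t = 0 at fixed x gives v²t² + 2Dt − x² = 0, so t = (√(D² + v²x²) − D)/v².
√(D² + v²x²) = √(0.159² + 0.158² × 93.9²) = 14.84; v² = 0.024964.
t = (14.84 − 0.159)/0.024964 = 588 days (vs. the pure-advection estimate x/v = 594 d).

588 days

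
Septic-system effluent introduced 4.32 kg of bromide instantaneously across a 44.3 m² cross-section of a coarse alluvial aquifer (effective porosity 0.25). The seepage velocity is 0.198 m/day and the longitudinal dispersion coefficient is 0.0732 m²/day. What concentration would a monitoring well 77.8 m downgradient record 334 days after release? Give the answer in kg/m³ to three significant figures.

For an instantaneous plane source, C(x,t) = M/(n_e·A·√(4πDt)) · exp(−(x−vt)²/(4Dt)), with n_e·A the pore (flow) area.
Plume center vt = 0.198 × 334 = 66.132 m, so the well at 77.8 m is 11.668 m downgradient of the peak.
√(4πDt) = 17.53 m, giving peak height M/(n_e·A·√(4πDt)) = 4.32/(0.25 × 44.3 × 17.53) = 0.02225 kg/m³.
(x−vt)²/(4Dt) = (11.668)²/(4 × 0.0732 × 334) = 1.392; exp(−1.392) = 0.2486.
C = 0.02225 × 0.2486 = 0.00553 kg/m³.

0.00553 kg/m³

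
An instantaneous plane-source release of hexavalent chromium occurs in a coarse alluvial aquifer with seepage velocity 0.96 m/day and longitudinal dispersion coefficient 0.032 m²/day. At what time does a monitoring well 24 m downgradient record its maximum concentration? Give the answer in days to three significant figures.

For the 1D instantaneous-source solution, setting ∂C/∂t = 0 at fixed x gives v²t² + 2Dt − x² = 0, so t = (√(D² + v²x²) − D)/v².
√(D² + v²x²) = √(0.032² + 0.96² × 24²) = 23.04; v² = 0.9216.
t = (23.04 − 0.032)/0.9216 = 25.0 days (vs. the pure-advection estimate x/v = 25.0 d).

25.0 days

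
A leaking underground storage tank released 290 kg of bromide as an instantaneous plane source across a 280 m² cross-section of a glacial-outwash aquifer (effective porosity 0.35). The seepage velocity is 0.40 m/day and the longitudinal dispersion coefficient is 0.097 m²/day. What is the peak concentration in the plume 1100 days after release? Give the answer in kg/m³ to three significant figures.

The peak of an instantaneous 1D plume sits at x = vt; there the Gaussian factor is 1 and C_max = M/(n_e·A·√(4πDt)), where n_e·A is the pore area the mass is dissolved in.
√(4πDt) = √(4π × 0.097 × 1100) = 36.62 m, so C_max = 290/(0.35 × 280 × 36.62) = 0.0808 kg/m³.

0.0808 kg/m³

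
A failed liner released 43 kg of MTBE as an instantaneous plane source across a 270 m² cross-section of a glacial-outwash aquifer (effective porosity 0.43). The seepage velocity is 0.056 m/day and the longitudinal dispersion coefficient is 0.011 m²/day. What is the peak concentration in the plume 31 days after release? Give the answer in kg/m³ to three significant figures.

The peak of an instantaneous 1D plume sits at x = vt; there the Gaussian factor is 1 and C_max = M/(n_e·A·√(4πDt)), where n_e·A is the pore area the mass is dissolved in.
√(4πDt) = √(4π × 0.011 × 31) = 2.070 m, so C_max = 43/(0.43 × 270 × 2.070) = 0.179 kg/m³.

0.179 kg/m³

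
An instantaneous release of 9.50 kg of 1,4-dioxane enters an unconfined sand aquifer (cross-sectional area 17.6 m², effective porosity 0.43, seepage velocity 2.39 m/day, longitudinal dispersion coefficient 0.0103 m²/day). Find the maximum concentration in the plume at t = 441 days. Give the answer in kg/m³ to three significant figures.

The peak of an instantaneous 1D plume sits at x = vt; there the Gaussian factor is 1 and C_max = M/(n_e·A·√(4πDt)), where n_e·A is the pore area the mass is dissolved in.
√(4πDt) = √(4π × 0.0103 × 441) = 7.555 m, so C_max = 9.50/(0.43 × 17.6 × 7.555) = 0.166 kg/m³.

0.166 kg/m³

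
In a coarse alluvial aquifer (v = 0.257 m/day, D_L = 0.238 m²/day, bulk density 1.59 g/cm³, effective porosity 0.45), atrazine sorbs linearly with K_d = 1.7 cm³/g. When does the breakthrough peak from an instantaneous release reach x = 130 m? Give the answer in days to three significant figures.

Retardation factor R = 1 + ρ_b·K_d/n = 1 + 1.59 × 1.7/0.45 = 7.007.
Sorption retards both mechanisms: v_R = v/R = 0.03668 m/day, D_R = D/R = 0.03397 m²/day.
Peak time from v_R²t² + 2D_R t − x² = 0: t = (√(D_R² + v_R²x²) − D_R)/v_R².
√(D_R² + v_R²x²) = √(0.03397² + 0.03668² × 130²) = 4.769; v_R² = 0.001345.
t = (4.769 − 0.03397)/0.001345 = 3520 days.

3520 days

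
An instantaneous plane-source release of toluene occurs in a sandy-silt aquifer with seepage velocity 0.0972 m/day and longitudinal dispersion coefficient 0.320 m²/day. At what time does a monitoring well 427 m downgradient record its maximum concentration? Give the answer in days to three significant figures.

For the 1D instantaneous-source solution, setting ∂C/∂t = 0 at fixed x gives v²t² + 2Dt − x² = 0, so t = (√(D² + v²x²) − D)/v².
√(D² + v²x²) = √(0.320² + 0.0972² × 427²) = 41.51; v² = 0.00944784.
t = (41.51 − 0.320)/0.00944784 = 4360 days (vs. the pure-advection estimate x/v = 4390 d).

4360 days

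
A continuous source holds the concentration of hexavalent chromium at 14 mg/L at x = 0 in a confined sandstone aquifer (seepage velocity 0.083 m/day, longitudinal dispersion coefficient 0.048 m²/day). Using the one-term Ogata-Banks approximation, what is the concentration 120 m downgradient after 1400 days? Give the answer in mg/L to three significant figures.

5.20 mg/L

For a continuous step input, C/C₀ ≈ ½·erfc((x−vt)/(2√(Dt))).
vt = 0.083 × 1400 = 116.2 m and 2√(Dt) = 2√(0.048 × 1400) = 16.40 m.
Argument (x−vt)/(2√(Dt)) = (120 − 116.2)/16.40 = 0.2317; ½·erfc(0.2317) = 0.3716.
C = 14 × 0.3716 = 5.20 mg/L.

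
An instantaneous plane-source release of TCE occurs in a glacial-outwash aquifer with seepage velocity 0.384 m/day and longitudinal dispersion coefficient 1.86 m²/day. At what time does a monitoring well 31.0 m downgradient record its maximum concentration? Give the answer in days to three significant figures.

For the 1D instantaneous-source solution, setting ∂C/∂t = 0 at fixed x gives v²t² + 2Dt − x² = 0, so t = (√(D² + v²x²) − D)/v².
√(D² + v²x²) = √(1.86² + 0.384² × 31.0²) = 12.05; v² = 0.147456.
t = (12.05 − 1.86)/0.147456 = 69.1 days (vs. the pure-advection estimate x/v = 80.7 d).

69.1 days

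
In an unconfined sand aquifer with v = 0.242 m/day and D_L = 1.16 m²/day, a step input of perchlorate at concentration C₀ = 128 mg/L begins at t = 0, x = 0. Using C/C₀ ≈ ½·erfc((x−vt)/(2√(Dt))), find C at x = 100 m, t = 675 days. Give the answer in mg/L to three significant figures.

121 mg/L

For a continuous step input, C/C₀ ≈ ½·erfc((x−vt)/(2√(Dt))).
vt = 0.242 × 675 = 163.35 m and 2√(Dt) = 2√(1.16 × 675) = 55.96 m.
Argument (x−vt)/(2√(Dt)) = (100 − 163.35)/55.96 = -1.132; ½·erfc(-1.132) = 0.9453.
C = 128 × 0.9453 = 121 mg/L.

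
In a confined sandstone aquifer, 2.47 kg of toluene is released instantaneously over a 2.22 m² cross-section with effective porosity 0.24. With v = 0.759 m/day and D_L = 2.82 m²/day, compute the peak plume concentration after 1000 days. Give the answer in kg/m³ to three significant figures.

The peak of an instantaneous 1D plume sits at x = vt; there the Gaussian factor is 1 and C_max = M/(n_e·A·√(4πDt)), where n_e·A is the pore area the mass is dissolved in.
√(4πDt) = √(4π × 2.82 × 1000) = 188.2 m, so C_max = 2.47/(0.24 × 2.22 × 188.2) = 0.0246 kg/m³.

0.0246 kg/m³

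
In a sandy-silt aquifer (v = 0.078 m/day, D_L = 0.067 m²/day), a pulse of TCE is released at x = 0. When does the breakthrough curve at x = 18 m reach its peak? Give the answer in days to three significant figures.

For the 1D instantaneous-source solution, setting ∂C/∂t = 0 at fixed x gives v²t² + 2Dt − x² = 0, so t = (√(D² + v²x²) − D)/v².
√(D² + v²x²) = √(0.067² + 0.078² × 18²) = 1.406; v² = 0.006084.
t = (1.406 − 0.067)/0.006084 = 220 days (vs. the pure-advection estimate x/v = 231 d).

220 days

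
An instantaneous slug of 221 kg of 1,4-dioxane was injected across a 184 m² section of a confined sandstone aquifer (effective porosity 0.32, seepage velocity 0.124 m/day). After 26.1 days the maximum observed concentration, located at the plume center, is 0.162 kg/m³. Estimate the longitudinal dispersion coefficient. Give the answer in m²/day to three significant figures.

At the plume center C_max = M/(n_e·A·√(4πDt)), so D = M²/(4πt·(n_e·A·C_max)²).
n_e·A·C_max = 0.32 × 184 × 0.162 = 9.539 kg/m.
D = 221²/(4π × 26.1 × 9.539²) = 1.64 m²/day.

1.64 m²/day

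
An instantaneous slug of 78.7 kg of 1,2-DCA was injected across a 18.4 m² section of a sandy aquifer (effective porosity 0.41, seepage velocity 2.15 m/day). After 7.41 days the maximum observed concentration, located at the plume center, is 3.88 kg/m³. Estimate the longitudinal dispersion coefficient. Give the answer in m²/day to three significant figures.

At the plume center C_max = M/(n_e·A·√(4πDt)), so D = M²/(4πt·(n_e·A·C_max)²).
n_e·A·C_max = 0.41 × 18.4 × 3.88 = 29.27 kg/m.
D = 78.7²/(4π × 7.41 × 29.27²) = 0.0776 m²/day.

0.0776 m²/day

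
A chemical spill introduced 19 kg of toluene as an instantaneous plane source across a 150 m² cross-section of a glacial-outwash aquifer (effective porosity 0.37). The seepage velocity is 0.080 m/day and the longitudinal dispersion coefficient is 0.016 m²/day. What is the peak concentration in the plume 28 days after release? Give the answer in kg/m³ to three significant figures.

The peak of an instantaneous 1D plume sits at x = vt; there the Gaussian factor is 1 and C_max = M/(n_e·A·√(4πDt)), where n_e·A is the pore area the mass is dissolved in.
√(4πDt) = √(4π × 0.016 × 28) = 2.373 m, so C_max = 19/(0.37 × 150 × 2.373) = 0.144 kg/m³.

0.144 kg/m³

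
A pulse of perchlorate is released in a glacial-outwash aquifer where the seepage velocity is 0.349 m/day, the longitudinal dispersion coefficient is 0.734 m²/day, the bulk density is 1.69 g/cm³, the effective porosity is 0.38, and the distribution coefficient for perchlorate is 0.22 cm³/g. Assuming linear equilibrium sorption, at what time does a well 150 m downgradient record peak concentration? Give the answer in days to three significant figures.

Retardation factor R = 1 + ρ_b·K_d/n = 1 + 1.69 × 0.22/0.38 = 1.978.
Sorption retards both mechanisms: v_R = v/R = 0.1764 m/day, D_R = D/R = 0.3711 m²/day.
Peak time from v_R²t² + 2D_R t − x² = 0: t = (√(D_R² + v_R²x²) − D_R)/v_R².
√(D_R² + v_R²x²) = √(0.3711² + 0.1764² × 150²) = 26.46; v_R² = 0.03112.
t = (26.46 − 0.3711)/0.03112 = 838 days.

838 days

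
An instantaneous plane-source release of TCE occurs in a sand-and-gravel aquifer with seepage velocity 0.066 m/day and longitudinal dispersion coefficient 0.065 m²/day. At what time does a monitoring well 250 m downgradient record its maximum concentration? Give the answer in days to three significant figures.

For the 1D instantaneous-source solution, setting ∂C/∂t = 0 at fixed x gives v²t² + 2Dt − x² = 0, so t = (√(D² + v²x²) − D)/v².
√(D² + v²x²) = √(0.065² + 0.066² × 250²) = 16.50; v² = 0.004356.
t = (16.50 − 0.065)/0.004356 = 3770 days (vs. the pure-advection estimate x/v = 3790 d).

3770 days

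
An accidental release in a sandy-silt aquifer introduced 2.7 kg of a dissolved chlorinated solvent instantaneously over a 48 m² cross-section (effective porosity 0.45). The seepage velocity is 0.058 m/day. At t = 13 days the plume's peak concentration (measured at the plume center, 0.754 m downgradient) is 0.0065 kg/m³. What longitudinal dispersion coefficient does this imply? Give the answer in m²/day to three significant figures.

2.26 m²/day

At the plume center C_max = M/(n_e·A·√(4πDt)), so D = M²/(4πt·(n_e·A·C_max)²).
n_e·A·C_max = 0.45 × 48 × 0.0065 = 0.1404 kg/m.
D = 2.7²/(4π × 13 × 0.1404²) = 2.26 m²/day.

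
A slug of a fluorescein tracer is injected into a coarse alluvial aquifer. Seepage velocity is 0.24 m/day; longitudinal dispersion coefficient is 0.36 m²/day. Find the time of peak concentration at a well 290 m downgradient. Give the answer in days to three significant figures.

For the 1D instantaneous-source solution, setting ∂C/∂t = 0 at fixed x gives v²t² + 2Dt − x² = 0, so t = (√(D² + v²x²) − D)/v².
√(D² + v²x²) = √(0.36² + 0.24² × 290²) = 69.60; v² = 0.0576.
t = (69.60 − 0.36)/0.0576 = 1200 days (vs. the pure-advection estimate x/v = 1210 d).

1200 days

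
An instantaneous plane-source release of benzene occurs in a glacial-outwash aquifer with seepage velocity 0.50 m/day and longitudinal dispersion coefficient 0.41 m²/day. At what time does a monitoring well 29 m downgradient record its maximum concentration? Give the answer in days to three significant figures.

For the 1D instantaneous-source solution, setting ∂C/∂t = 0 at fixed x gives v²t² + 2Dt − x² = 0, so t = (√(D² + v²x²) − D)/v².
√(D² + v²x²) = √(0.41² + 0.50² × 29²) = 14.51; v² = 0.25.
t = (14.51 − 0.41)/0.25 = 56.4 days (vs. the pure-advection estimate x/v = 58.0 d).

56.4 days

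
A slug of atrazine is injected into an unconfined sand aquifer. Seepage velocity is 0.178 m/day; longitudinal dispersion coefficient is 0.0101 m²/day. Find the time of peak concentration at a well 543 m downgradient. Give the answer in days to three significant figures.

For the 1D instantaneous-source solution, setting ∂C/∂t = 0 at fixed x gives v²t² + 2Dt − x² = 0, so t = (√(D² + v²x²) − D)/v².
√(D² + v²x²) = √(0.0101² + 0.178² × 543²) = 96.65; v² = 0.031684.
t = (96.65 − 0.0101)/0.031684 = 3050 days (vs. the pure-advection estimate x/v = 3050 d).

3050 days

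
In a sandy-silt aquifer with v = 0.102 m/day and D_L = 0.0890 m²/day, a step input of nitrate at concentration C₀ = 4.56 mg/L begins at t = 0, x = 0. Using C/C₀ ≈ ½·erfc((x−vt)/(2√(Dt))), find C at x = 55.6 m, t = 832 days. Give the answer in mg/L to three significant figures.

4.52 mg/L

For a continuous step input, C/C₀ ≈ ½·erfc((x−vt)/(2√(Dt))).
vt = 0.102 × 832 = 84.864 m and 2√(Dt) = 2√(0.0890 × 832) = 17.21 m.
Argument (x−vt)/(2√(Dt)) = (55.6 − 84.864)/17.21 = -1.700; ½·erfc(-1.700) = 0.9919.
C = 4.56 × 0.9919 = 4.52 mg/L.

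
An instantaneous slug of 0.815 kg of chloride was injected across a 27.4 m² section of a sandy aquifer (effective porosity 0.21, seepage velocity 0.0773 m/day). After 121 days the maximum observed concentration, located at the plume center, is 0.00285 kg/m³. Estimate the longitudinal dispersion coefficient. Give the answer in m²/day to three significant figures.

At the plume center C_max = M/(n_e·A·√(4πDt)), so D = M²/(4πt·(n_e·A·C_max)²).
n_e·A·C_max = 0.21 × 27.4 × 0.00285 = 0.01640 kg/m.
D = 0.815²/(4π × 121 × 0.01640²) = 1.62 m²/day.

1.62 m²/day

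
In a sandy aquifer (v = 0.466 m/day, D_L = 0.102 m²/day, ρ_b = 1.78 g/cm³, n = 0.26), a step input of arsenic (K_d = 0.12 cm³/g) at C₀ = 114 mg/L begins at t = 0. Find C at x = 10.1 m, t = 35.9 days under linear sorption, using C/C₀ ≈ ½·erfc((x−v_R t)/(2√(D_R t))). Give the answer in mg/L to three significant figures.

36.9 mg/L

Retardation factor R = 1 + ρ_b·K_d/n = 1 + 1.78 × 0.12/0.26 = 1.822.
Sorption retards both mechanisms: v_R = v/R = 0.2558 m/day, D_R = D/R = 0.05598 m²/day.
v_R·t = 0.2558 × 35.9 = 9.18322 m; 2√(D_R t) = 2.835 m; argument = (10.1 − 9.18322)/2.835 = 0.3234.
C = C₀ × ½·erfc(0.3234) = 114 × 0.3237 = 36.9 mg/L.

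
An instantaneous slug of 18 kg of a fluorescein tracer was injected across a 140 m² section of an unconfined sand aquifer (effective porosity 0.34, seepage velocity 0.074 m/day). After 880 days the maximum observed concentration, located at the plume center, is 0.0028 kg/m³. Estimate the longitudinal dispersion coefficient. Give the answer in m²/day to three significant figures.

1.65 m²/day

At the plume center C_max = M/(n_e·A·√(4πDt)), so D = M²/(4πt·(n_e·A·C_max)²).
n_e·A·C_max = 0.34 × 140 × 0.0028 = 0.1333 kg/m.
D = 18²/(4π × 880 × 0.1333²) = 1.65 m²/day.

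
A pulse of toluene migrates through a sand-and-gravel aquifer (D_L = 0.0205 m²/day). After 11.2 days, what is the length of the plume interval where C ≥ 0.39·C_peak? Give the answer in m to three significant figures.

The plume is Gaussian with σ = √(2Dt) = √(2 × 0.0205 × 11.2) = 0.6776 m.
C/C_peak = exp(−Δx²/(2σ²)) = 0.39 ⇒ Δx = σ·√(−2 ln 0.39) = 0.6776 × 1.372 = 0.9297 m.
Width = 2Δx = 1.86 m.

1.86 m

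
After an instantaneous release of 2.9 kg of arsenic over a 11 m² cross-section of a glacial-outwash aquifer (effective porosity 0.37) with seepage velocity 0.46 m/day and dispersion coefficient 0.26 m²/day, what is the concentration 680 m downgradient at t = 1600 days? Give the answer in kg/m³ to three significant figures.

For an instantaneous plane source, C(x,t) = M/(n_e·A·√(4πDt)) · exp(−(x−vt)²/(4Dt)), with n_e·A the pore (flow) area.
Plume center vt = 0.46 × 1600 = 736 m, so the well at 680 m is 56 m upgradient of the peak.
√(4πDt) = 72.30 m, giving peak height M/(n_e·A·√(4πDt)) = 2.9/(0.37 × 11 × 72.30) = 0.009855 kg/m³.
(x−vt)²/(4Dt) = (-56)²/(4 × 0.26 × 1600) = 1.885; exp(−1.885) = 0.1518.
C = 0.009855 × 0.1518 = 0.00150 kg/m³.

0.00150 kg/m³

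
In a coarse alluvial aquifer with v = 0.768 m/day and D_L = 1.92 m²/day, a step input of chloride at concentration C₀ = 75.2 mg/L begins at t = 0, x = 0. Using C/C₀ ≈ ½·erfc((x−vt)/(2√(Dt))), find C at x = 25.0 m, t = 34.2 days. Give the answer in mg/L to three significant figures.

40.9 mg/L

For a continuous step input, C/C₀ ≈ ½·erfc((x−vt)/(2√(Dt))).
vt = 0.768 × 34.2 = 26.2656 m and 2√(Dt) = 2√(1.92 × 34.2) = 16.21 m.
Argument (x−vt)/(2√(Dt)) = (25.0 − 26.2656)/16.21 = -0.07808; ½·erfc(-0.07808) = 0.5440.
C = 75.2 × 0.5440 = 40.9 mg/L.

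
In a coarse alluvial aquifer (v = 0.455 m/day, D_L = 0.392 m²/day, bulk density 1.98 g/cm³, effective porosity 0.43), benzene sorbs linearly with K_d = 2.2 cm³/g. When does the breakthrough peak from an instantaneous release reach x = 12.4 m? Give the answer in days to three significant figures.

Retardation factor R = 1 + ρ_b·K_d/n = 1 + 1.98 × 2.2/0.43 = 11.13.
Sorption retards both mechanisms: v_R = v/R = 0.04088 m/day, D_R = D/R = 0.03522 m²/day.
Peak time from v_R²t² + 2D_R t − x² = 0: t = (√(D_R² + v_R²x²) − D_R)/v_R².
√(D_R² + v_R²x²) = √(0.03522² + 0.04088² × 12.4²) = 0.5081; v_R² = 0.001671.
t = (0.5081 − 0.03522)/0.001671 = 283 days.

283 days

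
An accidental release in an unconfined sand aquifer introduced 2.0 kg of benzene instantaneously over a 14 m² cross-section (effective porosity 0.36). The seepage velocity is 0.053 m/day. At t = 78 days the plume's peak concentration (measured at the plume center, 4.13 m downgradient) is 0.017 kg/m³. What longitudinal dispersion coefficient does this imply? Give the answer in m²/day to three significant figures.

0.556 m²/day

At the plume center C_max = M/(n_e·A·√(4πDt)), so D = M²/(4πt·(n_e·A·C_max)²).
n_e·A·C_max = 0.36 × 14 × 0.017 = 0.08568 kg/m.
D = 2.0²/(4π × 78 × 0.08568²) = 0.556 m²/day.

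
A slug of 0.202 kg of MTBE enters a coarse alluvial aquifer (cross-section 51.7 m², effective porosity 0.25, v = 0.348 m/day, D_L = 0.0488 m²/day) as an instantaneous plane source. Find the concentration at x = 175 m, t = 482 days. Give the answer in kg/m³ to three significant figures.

0.000519 kg/m³

For an instantaneous plane source, C(x,t) = M/(n_e·A·√(4πDt)) · exp(−(x−vt)²/(4Dt)), with n_e·A the pore (flow) area.
Plume center vt = 0.348 × 482 = 167.736 m, so the well at 175 m is 7.264 m downgradient of the peak.
√(4πDt) = 17.19 m, giving peak height M/(n_e·A·√(4πDt)) = 0.202/(0.25 × 51.7 × 17.19) = 0.0009092 kg/m³.
(x−vt)²/(4Dt) = (7.264)²/(4 × 0.0488 × 482) = 0.5608; exp(−0.5608) = 0.5708.
C = 0.0009092 × 0.5708 = 0.000519 kg/m³.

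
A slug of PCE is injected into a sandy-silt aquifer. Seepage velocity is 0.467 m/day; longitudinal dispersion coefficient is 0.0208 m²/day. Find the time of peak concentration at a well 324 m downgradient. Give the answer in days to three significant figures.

For the 1D instantaneous-source solution, setting ∂C/∂t = 0 at fixed x gives v²t² + 2Dt − x² = 0, so t = (√(D² + v²x²) − D)/v².
√(D² + v²x²) = √(0.0208² + 0.467² × 324²) = 151.3; v² = 0.218089.
t = (151.3 − 0.0208)/0.218089 = 694 days (vs. the pure-advection estimate x/v = 694 d).

694 days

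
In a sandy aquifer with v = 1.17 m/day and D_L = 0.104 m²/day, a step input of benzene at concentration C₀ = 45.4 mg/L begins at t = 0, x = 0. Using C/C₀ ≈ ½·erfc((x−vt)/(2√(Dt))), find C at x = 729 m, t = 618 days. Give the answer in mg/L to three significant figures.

For a continuous step input, C/C₀ ≈ ½·erfc((x−vt)/(2√(Dt))).
vt = 1.17 × 618 = 723.06 m and 2√(Dt) = 2√(0.104 × 618) = 16.03 m.
Argument (x−vt)/(2√(Dt)) = (729 − 723.06)/16.03 = 0.3706; ½·erfc(0.3706) = 0.3001.
C = 45.4 × 0.3001 = 13.6 mg/L.

13.6 mg/L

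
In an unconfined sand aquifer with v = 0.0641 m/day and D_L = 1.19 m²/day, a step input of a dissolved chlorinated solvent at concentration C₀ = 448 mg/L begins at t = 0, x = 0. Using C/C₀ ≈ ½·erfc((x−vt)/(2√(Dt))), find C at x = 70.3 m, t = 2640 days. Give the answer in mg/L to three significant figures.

For a continuous step input, C/C₀ ≈ ½·erfc((x−vt)/(2√(Dt))).
vt = 0.0641 × 2640 = 169.224 m and 2√(Dt) = 2√(1.19 × 2640) = 112.1 m.
Argument (x−vt)/(2√(Dt)) = (70.3 − 169.224)/112.1 = -0.8825; ½·erfc(-0.8825) = 0.8940.
C = 448 × 0.8940 = 401 mg/L.

401 mg/L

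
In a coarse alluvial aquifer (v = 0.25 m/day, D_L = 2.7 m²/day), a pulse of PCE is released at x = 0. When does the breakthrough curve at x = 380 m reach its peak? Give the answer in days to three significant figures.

1480 days

For the 1D instantaneous-source solution, setting ∂C/∂t = 0 at fixed x gives v²t² + 2Dt − x² = 0, so t = (√(D² + v²x²) − D)/v².
√(D² + v²x²) = √(2.7² + 0.25² × 380²) = 95.04; v² = 0.0625.
t = (95.04 − 2.7)/0.0625 = 1480 days (vs. the pure-advection estimate x/v = 1520 d).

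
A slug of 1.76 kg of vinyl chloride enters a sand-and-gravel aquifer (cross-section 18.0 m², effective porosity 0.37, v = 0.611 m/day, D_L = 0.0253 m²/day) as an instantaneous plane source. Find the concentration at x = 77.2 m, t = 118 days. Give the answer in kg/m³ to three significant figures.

0.00488 kg/m³

For an instantaneous plane source, C(x,t) = M/(n_e·A·√(4πDt)) · exp(−(x−vt)²/(4Dt)), with n_e·A the pore (flow) area.
Plume center vt = 0.611 × 118 = 72.098 m, so the well at 77.2 m is 5.102 m downgradient of the peak.
√(4πDt) = 6.125 m, giving peak height M/(n_e·A·√(4πDt)) = 1.76/(0.37 × 18.0 × 6.125) = 0.04315 kg/m³.
(x−vt)²/(4Dt) = (5.102)²/(4 × 0.0253 × 118) = 2.180; exp(−2.180) = 0.1130.
C = 0.04315 × 0.1130 = 0.00488 kg/m³.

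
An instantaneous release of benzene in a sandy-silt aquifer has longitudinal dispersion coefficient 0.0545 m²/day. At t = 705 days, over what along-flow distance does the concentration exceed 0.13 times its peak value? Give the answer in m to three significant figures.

35.4 m

The plume is Gaussian with σ = √(2Dt) = √(2 × 0.0545 × 705) = 8.766 m.
C/C_peak = exp(−Δx²/(2σ²)) = 0.13 ⇒ Δx = σ·√(−2 ln 0.13) = 8.766 × 2.020 = 17.71 m.
Width = 2Δx = 35.4 m.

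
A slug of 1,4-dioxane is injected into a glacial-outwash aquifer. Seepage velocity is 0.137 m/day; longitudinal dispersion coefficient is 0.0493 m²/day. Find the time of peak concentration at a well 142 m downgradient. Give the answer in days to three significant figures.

For the 1D instantaneous-source solution, setting ∂C/∂t = 0 at fixed x gives v²t² + 2Dt − x² = 0, so t = (√(D² + v²x²) − D)/v².
√(D² + v²x²) = √(0.0493² + 0.137² × 142²) = 19.45; v² = 0.018769.
t = (19.45 − 0.0493)/0.018769 = 1030 days (vs. the pure-advection estimate x/v = 1040 d).

1030 days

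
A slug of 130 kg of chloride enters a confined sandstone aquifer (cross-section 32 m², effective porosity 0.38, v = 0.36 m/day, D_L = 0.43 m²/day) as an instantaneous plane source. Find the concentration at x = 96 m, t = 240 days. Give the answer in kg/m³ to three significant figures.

For an instantaneous plane source, C(x,t) = M/(n_e·A·√(4πDt)) · exp(−(x−vt)²/(4Dt)), with n_e·A the pore (flow) area.
Plume center vt = 0.36 × 240 = 86.4 m, so the well at 96 m is 9.6 m downgradient of the peak.
√(4πDt) = 36.01 m, giving peak height M/(n_e·A·√(4πDt)) = 130/(0.38 × 32 × 36.01) = 0.2969 kg/m³.
(x−vt)²/(4Dt) = (9.6)²/(4 × 0.43 × 240) = 0.2233; exp(−0.2233) = 0.7999.
C = 0.2969 × 0.7999 = 0.237 kg/m³.

0.237 kg/m³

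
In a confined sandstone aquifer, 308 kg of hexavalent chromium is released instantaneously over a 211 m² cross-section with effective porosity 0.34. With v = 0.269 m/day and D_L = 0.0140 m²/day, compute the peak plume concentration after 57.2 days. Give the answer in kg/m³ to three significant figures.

1.35 kg/m³

The peak of an instantaneous 1D plume sits at x = vt; there the Gaussian factor is 1 and C_max = M/(n_e·A·√(4πDt)), where n_e·A is the pore area the mass is dissolved in.
√(4πDt) = √(4π × 0.0140 × 57.2) = 3.172 m, so C_max = 308/(0.34 × 211 × 3.172) = 1.35 kg/m³.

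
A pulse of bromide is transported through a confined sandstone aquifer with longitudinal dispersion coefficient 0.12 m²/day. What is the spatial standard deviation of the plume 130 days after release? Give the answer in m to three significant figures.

Dispersive spreading gives a Gaussian with σ² = 2Dt; advection only shifts the center.
σ = √(2 × 0.12 × 130) = 5.59 m.

5.59 m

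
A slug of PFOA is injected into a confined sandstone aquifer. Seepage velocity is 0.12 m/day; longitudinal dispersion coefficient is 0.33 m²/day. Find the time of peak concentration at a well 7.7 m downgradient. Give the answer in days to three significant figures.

45.2 days

For the 1D instantaneous-source solution, setting ∂C/∂t = 0 at fixed x gives v²t² + 2Dt − x² = 0, so t = (√(D² + v²x²) − D)/v².
√(D² + v²x²) = √(0.33² + 0.12² × 7.7²) = 0.9812; v² = 0.0144.
t = (0.9812 − 0.33)/0.0144 = 45.2 days (vs. the pure-advection estimate x/v = 64.2 d).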